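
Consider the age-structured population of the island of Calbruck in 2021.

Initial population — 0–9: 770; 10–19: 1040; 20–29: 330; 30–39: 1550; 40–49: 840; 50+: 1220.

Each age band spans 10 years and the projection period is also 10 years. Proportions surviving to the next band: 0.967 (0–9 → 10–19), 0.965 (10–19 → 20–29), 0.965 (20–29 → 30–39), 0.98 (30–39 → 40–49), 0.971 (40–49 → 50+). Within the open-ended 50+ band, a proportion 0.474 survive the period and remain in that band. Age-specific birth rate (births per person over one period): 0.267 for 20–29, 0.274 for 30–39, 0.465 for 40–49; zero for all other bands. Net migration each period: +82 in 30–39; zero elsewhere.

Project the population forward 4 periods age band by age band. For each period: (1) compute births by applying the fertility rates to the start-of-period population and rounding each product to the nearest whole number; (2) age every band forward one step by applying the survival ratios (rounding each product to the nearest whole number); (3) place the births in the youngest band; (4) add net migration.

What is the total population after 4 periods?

5883

Numbering the groups 1..6 from youngest to oldest:
— Period 1 —
Births: 330 * 0.267 = 88, 1550 * 0.274 = 425, 840 * 0.465 = 391 — total 904
Group 2: 770 * 0.967 = 745
Group 3: 1040 * 0.965 = 1004
Group 4: 330 * 0.965 = 318
Group 5: 1550 * 0.98 = 1519
Group 6: 840 * 0.971 + 1220 * 0.474 = 816 + 578 = 1394
Net migration: Group 4 + 82 → 400
Giving 904 / 745 / 1004 / 400 / 1519 / 1394.
— Period 2 —
Births: 1004 * 0.267 = 268, 400 * 0.274 = 110, 1519 * 0.465 = 706 — total 1084
Group 2: 904 * 0.967 = 874
Group 3: 745 * 0.965 = 719
Group 4: 1004 * 0.965 = 969
Group 5: 400 * 0.98 = 392
Group 6: 1519 * 0.971 + 1394 * 0.474 = 1475 + 661 = 2136
Net migration: Group 4 + 82 → 1051
Giving 1084 / 874 / 719 / 1051 / 392 / 2136.
— Period 3 —
Births: 719 * 0.267 = 192, 1051 * 0.274 = 288, 392 * 0.465 = 182 — total 662
Group 2: 1084 * 0.967 = 1048
Group 3: 874 * 0.965 = 843
Group 4: 719 * 0.965 = 694
Group 5: 1051 * 0.98 = 1030
Group 6: 392 * 0.971 + 2136 * 0.474 = 381 + 1012 = 1393
Net migration: Group 4 + 82 → 776
Giving 662 / 1048 / 843 / 776 / 1030 / 1393.
— Period 4 —
Births: 843 * 0.267 = 225, 776 * 0.274 = 213, 1030 * 0.465 = 479 — total 917
Group 2: 662 * 0.967 = 640
Group 3: 1048 * 0.965 = 1011
Group 4: 843 * 0.965 = 813
Group 5: 776 * 0.98 = 760
Group 6: 1030 * 0.971 + 1393 * 0.474 = 1000 + 660 = 1660
Net migration: Group 4 + 82 → 895
Giving 917 / 640 / 1011 / 895 / 760 / 1660.
Total after period 4: 917 + 640 + 1011 + 895 + 760 + 1660 = 5883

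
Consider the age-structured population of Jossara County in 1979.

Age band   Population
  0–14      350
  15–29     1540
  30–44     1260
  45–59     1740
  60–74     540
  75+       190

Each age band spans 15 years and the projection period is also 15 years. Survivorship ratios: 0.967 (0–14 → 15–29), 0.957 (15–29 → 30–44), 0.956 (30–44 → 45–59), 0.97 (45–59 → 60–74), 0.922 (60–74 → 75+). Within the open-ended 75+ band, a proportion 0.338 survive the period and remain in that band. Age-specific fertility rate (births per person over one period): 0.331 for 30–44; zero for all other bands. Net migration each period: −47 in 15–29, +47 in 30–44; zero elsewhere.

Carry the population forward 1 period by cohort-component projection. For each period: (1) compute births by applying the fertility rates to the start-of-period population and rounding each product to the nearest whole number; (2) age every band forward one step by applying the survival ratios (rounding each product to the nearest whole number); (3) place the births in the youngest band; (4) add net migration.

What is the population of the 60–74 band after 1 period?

Let band 1 be 0–14 through band 6 = 75+.
After projecting period 1:
Births: 1260 * 0.331 = 417
Band 2: 350 * 0.967 = 338
Band 3: 1540 * 0.957 = 1474
Band 4: 1260 * 0.956 = 1205
Band 5: 1740 * 0.97 = 1688
Band 6: 540 * 0.922 + 190 * 0.338 = 498 + 64 = 562
Net migration: Band 2 − 47 → 291; Band 3 + 47 → 1521
End of period: [417, 291, 1521, 1205, 1688, 562]

1688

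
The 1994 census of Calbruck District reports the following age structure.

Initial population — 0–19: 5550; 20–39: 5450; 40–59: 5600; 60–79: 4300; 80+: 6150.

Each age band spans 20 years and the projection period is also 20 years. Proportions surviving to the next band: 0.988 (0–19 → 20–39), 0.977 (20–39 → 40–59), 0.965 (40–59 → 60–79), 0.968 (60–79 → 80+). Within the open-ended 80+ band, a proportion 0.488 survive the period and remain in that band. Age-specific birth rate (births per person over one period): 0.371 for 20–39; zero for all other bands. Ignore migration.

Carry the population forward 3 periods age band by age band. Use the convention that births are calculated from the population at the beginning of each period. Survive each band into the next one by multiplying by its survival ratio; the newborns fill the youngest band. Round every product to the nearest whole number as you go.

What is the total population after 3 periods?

19107

After projecting period 1:
Births: 5450 × 0.371 = 2022
20–39: 5550 × 0.988 = 5483
40–59: 5450 × 0.977 = 5325
60–79: 5600 × 0.965 = 5404
80+: 4300 × 0.968 + 6150 × 0.488 = 4162 + 3001 = 7163
→ [2022, 5483, 5325, 5404, 7163]
After projecting period 2:
Births: 5483 × 0.371 = 2034
20–39: 2022 × 0.988 = 1998
40–59: 5483 × 0.977 = 5357
60–79: 5325 × 0.965 = 5139
80+: 5404 × 0.968 + 7163 × 0.488 = 5231 + 3496 = 8727
→ [2034, 1998, 5357, 5139, 8727]
After projecting period 3:
Births: 1998 × 0.371 = 741
20–39: 2034 × 0.988 = 2010
40–59: 1998 × 0.977 = 1952
60–79: 5357 × 0.965 = 5170
80+: 5139 × 0.968 + 8727 × 0.488 = 4975 + 4259 = 9234
→ [741, 2010, 1952, 5170, 9234]
Total after period 3: 741 + 2010 + 1952 + 5170 + 9234 = 19107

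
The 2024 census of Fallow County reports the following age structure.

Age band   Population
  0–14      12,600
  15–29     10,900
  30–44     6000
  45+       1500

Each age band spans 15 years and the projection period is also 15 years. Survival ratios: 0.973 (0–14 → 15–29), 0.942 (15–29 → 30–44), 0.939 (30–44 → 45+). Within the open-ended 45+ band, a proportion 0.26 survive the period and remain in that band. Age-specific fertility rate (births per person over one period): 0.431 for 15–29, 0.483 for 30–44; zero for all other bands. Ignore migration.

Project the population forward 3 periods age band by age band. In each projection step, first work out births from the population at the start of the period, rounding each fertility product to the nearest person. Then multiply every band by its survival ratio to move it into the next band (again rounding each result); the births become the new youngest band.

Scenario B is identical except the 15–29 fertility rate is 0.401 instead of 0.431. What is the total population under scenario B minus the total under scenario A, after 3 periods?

After projecting period 1:
Births: 10900 × 0.431 = 4698 ; 6000 × 0.483 = 2898 → 7596
15–29: 12600 × 0.973 = 12260
30–44: 10900 × 0.942 = 10268
45+: 6000 × 0.939 + 1500 × 0.26 = 5634 + 390 = 6024
Population now: 0–14=7596, 15–29=12260, 30–44=10268, 45+=6024
After projecting period 2:
Births: 12260 × 0.431 = 5284 ; 10268 × 0.483 = 4959 → 10243
15–29: 7596 × 0.973 = 7391
30–44: 12260 × 0.942 = 11549
45+: 10268 × 0.939 + 6024 × 0.26 = 9642 + 1566 = 11208
Population now: 0–14=10243, 15–29=7391, 30–44=11549, 45+=11208
After projecting period 3:
Births: 7391 × 0.431 = 3186 ; 11549 × 0.483 = 5578 → 8764
15–29: 10243 × 0.973 = 9966
30–44: 7391 × 0.942 = 6962
45+: 11549 × 0.939 + 11208 × 0.26 = 10845 + 2914 = 13759
Population now: 0–14=8764, 15–29=9966, 30–44=6962, 45+=13759
Scenario A total after 3 periods: 39451
Scenario B projection —
After projecting period 1:
Births: 10900 × 0.401 = 4371 ; 6000 × 0.483 = 2898 → 7269
15–29: 12600 × 0.973 = 12260
30–44: 10900 × 0.942 = 10268
45+: 6000 × 0.939 + 1500 × 0.26 = 5634 + 390 = 6024
Population now: 0–14=7269, 15–29=12260, 30–44=10268, 45+=6024
After projecting period 2:
Births: 12260 × 0.401 = 4916 ; 10268 × 0.483 = 4959 → 9875
15–29: 7269 × 0.973 = 7073
30–44: 12260 × 0.942 = 11549
45+: 10268 × 0.939 + 6024 × 0.26 = 9642 + 1566 = 11208
Population now: 0–14=9875, 15–29=7073, 30–44=11549, 45+=11208
After projecting period 3:
Births: 7073 × 0.401 = 2836 ; 11549 × 0.483 = 5578 → 8414
15–29: 9875 × 0.973 = 9608
30–44: 7073 × 0.942 = 6663
45+: 11549 × 0.939 + 11208 × 0.26 = 10845 + 2914 = 13759
Population now: 0–14=8414, 15–29=9608, 30–44=6663, 45+=13759
Scenario B total after 3 periods: 38444
Difference B − A = 38444 − 39451 = -1007

-1007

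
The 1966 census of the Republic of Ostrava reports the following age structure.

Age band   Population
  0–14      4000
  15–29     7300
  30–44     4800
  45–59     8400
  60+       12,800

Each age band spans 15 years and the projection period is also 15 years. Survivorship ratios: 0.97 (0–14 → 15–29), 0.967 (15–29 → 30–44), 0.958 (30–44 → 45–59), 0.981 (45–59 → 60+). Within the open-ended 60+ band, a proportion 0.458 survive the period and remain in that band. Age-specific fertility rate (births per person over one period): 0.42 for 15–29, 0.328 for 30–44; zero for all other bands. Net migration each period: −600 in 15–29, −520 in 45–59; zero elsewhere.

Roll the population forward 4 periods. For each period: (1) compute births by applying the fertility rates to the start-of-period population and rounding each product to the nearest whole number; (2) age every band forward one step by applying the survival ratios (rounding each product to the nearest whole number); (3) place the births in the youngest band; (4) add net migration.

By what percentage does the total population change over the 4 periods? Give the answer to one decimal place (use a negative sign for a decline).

After projecting period 1:
Births: 7300 × 0.42 = 3066, 4800 × 0.328 = 1574 → total 4640
15–29: 4000 × 0.97 = 3880
30–44: 7300 × 0.967 = 7059
45–59: 4800 × 0.958 = 4598
60+: 8400 × 0.981 + 12800 × 0.458 = 8240 + 5862 = 14102
Net migration: 15–29 − 600 → 3280; 45–59 − 520 → 4078
→ [4640, 3280, 7059, 4078, 14102]
After projecting period 2:
Births: 3280 × 0.42 = 1378, 7059 × 0.328 = 2315 → total 3693
15–29: 4640 × 0.97 = 4501
30–44: 3280 × 0.967 = 3172
45–59: 7059 × 0.958 = 6763
60+: 4078 × 0.981 + 14102 × 0.458 = 4001 + 6459 = 10460
Net migration: 15–29 − 600 → 3901; 45–59 − 520 → 6243
→ [3693, 3901, 3172, 6243, 10460]
After projecting period 3:
Births: 3901 × 0.42 = 1638, 3172 × 0.328 = 1040 → total 2678
15–29: 3693 × 0.97 = 3582
30–44: 3901 × 0.967 = 3772
45–59: 3172 × 0.958 = 3039
60+: 6243 × 0.981 + 10460 × 0.458 = 6124 + 4791 = 10915
Net migration: 15–29 − 600 → 2982; 45–59 − 520 → 2519
→ [2678, 2982, 3772, 2519, 10915]
After projecting period 4:
Births: 2982 × 0.42 = 1252, 3772 × 0.328 = 1237 → total 2489
15–29: 2678 × 0.97 = 2598
30–44: 2982 × 0.967 = 2884
45–59: 3772 × 0.958 = 3614
60+: 2519 × 0.981 + 10915 × 0.458 = 2471 + 4999 = 7470
Net migration: 15–29 − 600 → 1998; 45–59 − 520 → 3094
→ [2489, 1998, 2884, 3094, 7470]
Total: 37300 → 17935; change = -19365; percentage change = -51.9%

-51.9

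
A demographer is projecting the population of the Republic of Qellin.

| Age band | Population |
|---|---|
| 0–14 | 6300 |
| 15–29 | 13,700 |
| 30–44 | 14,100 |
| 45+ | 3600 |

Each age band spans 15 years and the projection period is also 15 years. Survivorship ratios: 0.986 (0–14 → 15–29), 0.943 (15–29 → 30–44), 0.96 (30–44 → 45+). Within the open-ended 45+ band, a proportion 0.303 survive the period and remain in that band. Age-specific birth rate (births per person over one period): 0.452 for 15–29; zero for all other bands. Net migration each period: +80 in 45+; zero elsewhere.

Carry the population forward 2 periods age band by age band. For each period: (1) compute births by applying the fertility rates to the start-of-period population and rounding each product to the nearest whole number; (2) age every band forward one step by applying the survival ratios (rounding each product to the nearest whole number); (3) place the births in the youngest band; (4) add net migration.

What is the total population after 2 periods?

31709

Let band 1 be 0–14 through band 4 = 45+.
Period 1:
Births: 13700 * 0.452 = 6192
Band 2: 6300 * 0.986 = 6212
Band 3: 13700 * 0.943 = 12919
Band 4: 14100 * 0.96 + 3600 * 0.303 = 13536 + 1091 = 14627
Net migration: Band 4 + 80 → 14707
→ [6192, 6212, 12919, 14707]
Period 2:
Births: 6212 * 0.452 = 2808
Band 2: 6192 * 0.986 = 6105
Band 3: 6212 * 0.943 = 5858
Band 4: 12919 * 0.96 + 14707 * 0.303 = 12402 + 4456 = 16858
Net migration: Band 4 + 80 → 16938
→ [2808, 6105, 5858, 16938]
Total after period 2: 2808 + 6105 + 5858 + 16938 = 31709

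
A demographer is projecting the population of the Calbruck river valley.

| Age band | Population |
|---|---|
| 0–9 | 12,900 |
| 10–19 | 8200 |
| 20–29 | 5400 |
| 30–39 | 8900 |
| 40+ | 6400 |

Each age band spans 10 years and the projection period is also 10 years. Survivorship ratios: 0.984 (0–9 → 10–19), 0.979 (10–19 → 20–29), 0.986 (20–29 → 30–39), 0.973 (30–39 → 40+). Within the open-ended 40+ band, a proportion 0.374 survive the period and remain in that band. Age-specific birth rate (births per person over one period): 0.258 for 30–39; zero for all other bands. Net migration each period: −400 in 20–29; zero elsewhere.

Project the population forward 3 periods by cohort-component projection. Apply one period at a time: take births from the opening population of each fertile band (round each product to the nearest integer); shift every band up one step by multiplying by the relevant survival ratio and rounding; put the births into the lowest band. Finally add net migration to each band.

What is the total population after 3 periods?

— Period 1 —
Births: 8900 × 0.258 = 2296
10–19: 12900 × 0.984 = 12694
20–29: 8200 × 0.979 = 8028
30–39: 5400 × 0.986 = 5324
40+: 8900 × 0.973 + 6400 × 0.374 = 8660 + 2394 = 11054
Net migration: 20–29 − 400 → 7628
Population now: 0–9=2296, 10–19=12694, 20–29=7628, 30–39=5324, 40+=11054
— Period 2 —
Births: 5324 × 0.258 = 1374
10–19: 2296 × 0.984 = 2259
20–29: 12694 × 0.979 = 12427
30–39: 7628 × 0.986 = 7521
40+: 5324 × 0.973 + 11054 × 0.374 = 5180 + 4134 = 9314
Net migration: 20–29 − 400 → 12027
Population now: 0–9=1374, 10–19=2259, 20–29=12027, 30–39=7521, 40+=9314
— Period 3 —
Births: 7521 × 0.258 = 1940
10–19: 1374 × 0.984 = 1352
20–29: 2259 × 0.979 = 2212
30–39: 12027 × 0.986 = 11859
40+: 7521 × 0.973 + 9314 × 0.374 = 7318 + 3483 = 10801
Net migration: 20–29 − 400 → 1812
Population now: 0–9=1940, 10–19=1352, 20–29=1812, 30–39=11859, 40+=10801
Total after period 3: 1940 + 1352 + 1812 + 11859 + 10801 = 27764

27764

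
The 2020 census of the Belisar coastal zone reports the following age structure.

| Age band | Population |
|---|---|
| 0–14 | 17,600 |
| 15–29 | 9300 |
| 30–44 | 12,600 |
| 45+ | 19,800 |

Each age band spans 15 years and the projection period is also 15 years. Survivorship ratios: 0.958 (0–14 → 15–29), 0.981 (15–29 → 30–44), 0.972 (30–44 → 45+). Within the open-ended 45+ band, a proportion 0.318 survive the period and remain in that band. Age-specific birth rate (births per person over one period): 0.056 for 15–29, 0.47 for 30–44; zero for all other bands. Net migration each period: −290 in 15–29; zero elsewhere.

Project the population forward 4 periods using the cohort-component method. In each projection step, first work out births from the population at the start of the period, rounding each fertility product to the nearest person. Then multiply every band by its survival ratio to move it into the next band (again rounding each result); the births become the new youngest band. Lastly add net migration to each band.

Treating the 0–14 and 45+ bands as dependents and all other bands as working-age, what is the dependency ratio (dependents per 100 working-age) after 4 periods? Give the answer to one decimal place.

Call the bands 1 to 4, youngest first.
— Period 1 —
Births: 9300 × 0.056 = 521  |  12600 × 0.47 = 5922 — total 6443
Band 2: 17600 × 0.958 = 16861
Band 3: 9300 × 0.981 = 9123
Band 4: 12600 × 0.972 + 19800 × 0.318 = 12247 + 6296 = 18543
Net migration: Band 2 − 290 → 16571
→ [6443, 16571, 9123, 18543]
— Period 2 —
Births: 16571 × 0.056 = 928  |  9123 × 0.47 = 4288 — total 5216
Band 2: 6443 × 0.958 = 6172
Band 3: 16571 × 0.981 = 16256
Band 4: 9123 × 0.972 + 18543 × 0.318 = 8868 + 5897 = 14765
Net migration: Band 2 − 290 → 5882
→ [5216, 5882, 16256, 14765]
— Period 3 —
Births: 5882 × 0.056 = 329  |  16256 × 0.47 = 7640 — total 7969
Band 2: 5216 × 0.958 = 4997
Band 3: 5882 × 0.981 = 5770
Band 4: 16256 × 0.972 + 14765 × 0.318 = 15801 + 4695 = 20496
Net migration: Band 2 − 290 → 4707
→ [7969, 4707, 5770, 20496]
— Period 4 —
Births: 4707 × 0.056 = 264  |  5770 × 0.47 = 2712 — total 2976
Band 2: 7969 × 0.958 = 7634
Band 3: 4707 × 0.981 = 4618
Band 4: 5770 × 0.972 + 20496 × 0.318 = 5608 + 6518 = 12126
Net migration: Band 2 − 290 → 7344
→ [2976, 7344, 4618, 12126]
Dependents (band 0–14 + band 45+) = 2976 + 12126 = 15102; working-age = 11962; ratio = 15102/11962 × 100 = 126.2

126.2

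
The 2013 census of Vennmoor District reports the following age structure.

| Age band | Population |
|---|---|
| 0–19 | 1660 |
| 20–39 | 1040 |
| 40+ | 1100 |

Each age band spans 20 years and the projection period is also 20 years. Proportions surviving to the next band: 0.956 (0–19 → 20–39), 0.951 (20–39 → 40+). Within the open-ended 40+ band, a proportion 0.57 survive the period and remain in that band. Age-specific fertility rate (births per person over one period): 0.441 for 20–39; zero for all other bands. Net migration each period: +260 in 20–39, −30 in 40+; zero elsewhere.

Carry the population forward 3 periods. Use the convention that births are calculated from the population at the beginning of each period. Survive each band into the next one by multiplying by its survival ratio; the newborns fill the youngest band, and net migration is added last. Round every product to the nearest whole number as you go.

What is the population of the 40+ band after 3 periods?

Period 1:
Births: 1040 × 0.441 = 459
20–39: 1660 × 0.956 = 1587
40+: 1040 × 0.951 + 1100 × 0.57 = 989 + 627 = 1616
Net migration: 20–39 + 260 → 1847; 40+ − 30 → 1586
Giving 459 / 1847 / 1586.
Period 2:
Births: 1847 × 0.441 = 815
20–39: 459 × 0.956 = 439
40+: 1847 × 0.951 + 1586 × 0.57 = 1756 + 904 = 2660
Net migration: 20–39 + 260 → 699; 40+ − 30 → 2630
Giving 815 / 699 / 2630.
Period 3:
Births: 699 × 0.441 = 308
20–39: 815 × 0.956 = 779
40+: 699 × 0.951 + 2630 × 0.57 = 665 + 1499 = 2164
Net migration: 20–39 + 260 → 1039; 40+ − 30 → 2134
Giving 308 / 1039 / 2134.

2134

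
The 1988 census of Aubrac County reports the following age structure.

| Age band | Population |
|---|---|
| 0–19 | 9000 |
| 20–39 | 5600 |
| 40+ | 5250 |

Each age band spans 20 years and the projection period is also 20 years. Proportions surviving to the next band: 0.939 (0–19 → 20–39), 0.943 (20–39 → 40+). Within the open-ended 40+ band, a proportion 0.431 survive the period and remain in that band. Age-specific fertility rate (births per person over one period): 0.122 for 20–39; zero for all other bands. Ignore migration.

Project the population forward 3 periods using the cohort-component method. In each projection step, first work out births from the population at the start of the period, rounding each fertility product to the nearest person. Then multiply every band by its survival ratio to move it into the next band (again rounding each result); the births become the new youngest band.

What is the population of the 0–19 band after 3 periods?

Call the groups 1 to 3, youngest first.
Period 1.
Births: 5600 × 0.122 = 683
Group 2: 9000 × 0.939 = 8451
Group 3: 5600 × 0.943 + 5250 × 0.431 = 5281 + 2263 = 7544
End of period: [683, 8451, 7544]
Period 2.
Births: 8451 × 0.122 = 1031
Group 2: 683 × 0.939 = 641
Group 3: 8451 × 0.943 + 7544 × 0.431 = 7969 + 3251 = 11220
End of period: [1031, 641, 11220]
Period 3.
Births: 641 × 0.122 = 78
Group 2: 1031 × 0.939 = 968
Group 3: 641 × 0.943 + 11220 × 0.431 = 604 + 4836 = 5440
End of period: [78, 968, 5440]

78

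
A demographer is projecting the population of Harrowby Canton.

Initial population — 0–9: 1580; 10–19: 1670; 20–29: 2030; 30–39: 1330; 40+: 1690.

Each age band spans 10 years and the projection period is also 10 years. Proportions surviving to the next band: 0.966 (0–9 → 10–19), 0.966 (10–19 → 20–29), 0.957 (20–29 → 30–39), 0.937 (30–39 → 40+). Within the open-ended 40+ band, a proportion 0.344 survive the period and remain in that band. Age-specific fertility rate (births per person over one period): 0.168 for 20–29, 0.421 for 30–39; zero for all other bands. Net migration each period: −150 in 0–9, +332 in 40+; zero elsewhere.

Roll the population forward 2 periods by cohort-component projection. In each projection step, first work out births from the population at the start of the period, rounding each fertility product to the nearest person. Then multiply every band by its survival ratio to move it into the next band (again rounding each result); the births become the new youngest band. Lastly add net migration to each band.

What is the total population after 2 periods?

7578

Numbering the bands 1..5 from youngest to oldest:
Period 1:
Births: 2030 × 0.168 = 341  |  1330 × 0.421 = 560 — total 901
Band 2: 1580 × 0.966 = 1526
Band 3: 1670 × 0.966 = 1613
Band 4: 2030 × 0.957 = 1943
Band 5: 1330 × 0.937 + 1690 × 0.344 = 1246 + 581 = 1827
Net migration: Band 1 − 150 → 751; Band 5 + 332 → 2159
End of period: [751, 1526, 1613, 1943, 2159]
Period 2:
Births: 1613 × 0.168 = 271  |  1943 × 0.421 = 818 — total 1089
Band 2: 751 × 0.966 = 725
Band 3: 1526 × 0.966 = 1474
Band 4: 1613 × 0.957 = 1544
Band 5: 1943 × 0.937 + 2159 × 0.344 = 1821 + 743 = 2564
Net migration: Band 1 − 150 → 939; Band 5 + 332 → 2896
End of period: [939, 725, 1474, 1544, 2896]
Total after period 2: 939 + 725 + 1474 + 1544 + 2896 = 7578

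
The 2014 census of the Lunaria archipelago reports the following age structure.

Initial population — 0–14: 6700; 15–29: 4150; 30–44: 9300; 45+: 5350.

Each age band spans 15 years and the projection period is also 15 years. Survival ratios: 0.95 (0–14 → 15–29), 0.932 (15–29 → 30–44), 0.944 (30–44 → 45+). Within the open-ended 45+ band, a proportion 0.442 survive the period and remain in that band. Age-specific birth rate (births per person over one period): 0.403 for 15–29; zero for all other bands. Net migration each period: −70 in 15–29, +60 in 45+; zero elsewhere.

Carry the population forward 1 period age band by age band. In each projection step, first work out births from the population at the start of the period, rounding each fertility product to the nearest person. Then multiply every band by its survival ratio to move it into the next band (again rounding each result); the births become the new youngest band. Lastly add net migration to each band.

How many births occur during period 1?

1672

Numbering the groups 1..4 from youngest to oldest:
[period 1]
Births: 4150 × 0.403 = 1672
Group 2: 6700 × 0.95 = 6365
Group 3: 4150 × 0.932 = 3868
Group 4: 9300 × 0.944 + 5350 × 0.442 = 8779 + 2365 = 11144
Net migration: Group 2 − 70 → 6295; Group 4 + 60 → 11204
End of period: [1672, 6295, 3868, 11204]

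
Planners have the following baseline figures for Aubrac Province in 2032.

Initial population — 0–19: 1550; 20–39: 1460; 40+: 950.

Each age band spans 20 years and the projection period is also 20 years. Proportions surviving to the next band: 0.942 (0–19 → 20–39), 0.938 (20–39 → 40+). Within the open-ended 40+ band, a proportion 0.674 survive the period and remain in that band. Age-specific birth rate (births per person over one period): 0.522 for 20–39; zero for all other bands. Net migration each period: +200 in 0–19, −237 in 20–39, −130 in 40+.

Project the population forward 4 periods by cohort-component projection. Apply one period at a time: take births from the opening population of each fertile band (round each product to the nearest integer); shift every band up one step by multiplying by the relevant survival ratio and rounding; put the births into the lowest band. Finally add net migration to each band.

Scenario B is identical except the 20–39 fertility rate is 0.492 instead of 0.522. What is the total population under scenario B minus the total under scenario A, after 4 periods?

-129

Period 1.
Births: 1460 * 0.522 = 762
20–39: 1550 * 0.942 = 1460
40+: 1460 * 0.938 + 950 * 0.674 = 1369 + 640 = 2009
Net migration: 0–19 + 200 → 962; 20–39 − 237 → 1223; 40+ − 130 → 1879
→ [962, 1223, 1879]
Period 2.
Births: 1223 * 0.522 = 638
20–39: 962 * 0.942 = 906
40+: 1223 * 0.938 + 1879 * 0.674 = 1147 + 1266 = 2413
Net migration: 0–19 + 200 → 838; 20–39 − 237 → 669; 40+ − 130 → 2283
→ [838, 669, 2283]
Period 3.
Births: 669 * 0.522 = 349
20–39: 838 * 0.942 = 789
40+: 669 * 0.938 + 2283 * 0.674 = 628 + 1539 = 2167
Net migration: 0–19 + 200 → 549; 20–39 − 237 → 552; 40+ − 130 → 2037
→ [549, 552, 2037]
Period 4.
Births: 552 * 0.522 = 288
20–39: 549 * 0.942 = 517
40+: 552 * 0.938 + 2037 * 0.674 = 518 + 1373 = 1891
Net migration: 0–19 + 200 → 488; 20–39 − 237 → 280; 40+ − 130 → 1761
→ [488, 280, 1761]
Scenario A total after 4 periods: 2529
Scenario B projection —
Period 1.
Births: 1460 * 0.492 = 718
20–39: 1550 * 0.942 = 1460
40+: 1460 * 0.938 + 950 * 0.674 = 1369 + 640 = 2009
Net migration: 0–19 + 200 → 918; 20–39 − 237 → 1223; 40+ − 130 → 1879
→ [918, 1223, 1879]
Period 2.
Births: 1223 * 0.492 = 602
20–39: 918 * 0.942 = 865
40+: 1223 * 0.938 + 1879 * 0.674 = 1147 + 1266 = 2413
Net migration: 0–19 + 200 → 802; 20–39 − 237 → 628; 40+ − 130 → 2283
→ [802, 628, 2283]
Period 3.
Births: 628 * 0.492 = 309
20–39: 802 * 0.942 = 755
40+: 628 * 0.938 + 2283 * 0.674 = 589 + 1539 = 2128
Net migration: 0–19 + 200 → 509; 20–39 − 237 → 518; 40+ − 130 → 1998
→ [509, 518, 1998]
Period 4.
Births: 518 * 0.492 = 255
20–39: 509 * 0.942 = 479
40+: 518 * 0.938 + 1998 * 0.674 = 486 + 1347 = 1833
Net migration: 0–19 + 200 → 455; 20–39 − 237 → 242; 40+ − 130 → 1703
→ [455, 242, 1703]
Scenario B total after 4 periods: 2400
Difference B − A = 2400 − 2529 = -129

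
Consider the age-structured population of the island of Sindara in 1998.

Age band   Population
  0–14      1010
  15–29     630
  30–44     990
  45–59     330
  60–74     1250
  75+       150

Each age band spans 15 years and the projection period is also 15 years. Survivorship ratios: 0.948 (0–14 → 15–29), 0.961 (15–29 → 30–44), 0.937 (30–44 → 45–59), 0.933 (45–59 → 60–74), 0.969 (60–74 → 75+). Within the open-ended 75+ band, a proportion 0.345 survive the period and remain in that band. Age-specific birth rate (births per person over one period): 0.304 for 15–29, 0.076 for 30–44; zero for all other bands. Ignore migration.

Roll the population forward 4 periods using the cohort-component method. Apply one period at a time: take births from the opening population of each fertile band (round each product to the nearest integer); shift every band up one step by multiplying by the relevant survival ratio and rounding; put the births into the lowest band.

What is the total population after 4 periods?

2483

Period 1.
Births: 630 * 0.304 = 192 ; 990 * 0.076 = 75 → total 267
15–29: 1010 * 0.948 = 957
30–44: 630 * 0.961 = 605
45–59: 990 * 0.937 = 928
60–74: 330 * 0.933 = 308
75+: 1250 * 0.969 + 150 * 0.345 = 1211 + 52 = 1263
End of period: [267, 957, 605, 928, 308, 1263]
Period 2.
Births: 957 * 0.304 = 291 ; 605 * 0.076 = 46 → total 337
15–29: 267 * 0.948 = 253
30–44: 957 * 0.961 = 920
45–59: 605 * 0.937 = 567
60–74: 928 * 0.933 = 866
75+: 308 * 0.969 + 1263 * 0.345 = 298 + 436 = 734
End of period: [337, 253, 920, 567, 866, 734]
Period 3.
Births: 253 * 0.304 = 77 ; 920 * 0.076 = 70 → total 147
15–29: 337 * 0.948 = 319
30–44: 253 * 0.961 = 243
45–59: 920 * 0.937 = 862
60–74: 567 * 0.933 = 529
75+: 866 * 0.969 + 734 * 0.345 = 839 + 253 = 1092
End of period: [147, 319, 243, 862, 529, 1092]
Period 4.
Births: 319 * 0.304 = 97 ; 243 * 0.076 = 18 → total 115
15–29: 147 * 0.948 = 139
30–44: 319 * 0.961 = 307
45–59: 243 * 0.937 = 228
60–74: 862 * 0.933 = 804
75+: 529 * 0.969 + 1092 * 0.345 = 513 + 377 = 890
End of period: [115, 139, 307, 228, 804, 890]
Total after period 4: 115 + 139 + 307 + 228 + 804 + 890 = 2483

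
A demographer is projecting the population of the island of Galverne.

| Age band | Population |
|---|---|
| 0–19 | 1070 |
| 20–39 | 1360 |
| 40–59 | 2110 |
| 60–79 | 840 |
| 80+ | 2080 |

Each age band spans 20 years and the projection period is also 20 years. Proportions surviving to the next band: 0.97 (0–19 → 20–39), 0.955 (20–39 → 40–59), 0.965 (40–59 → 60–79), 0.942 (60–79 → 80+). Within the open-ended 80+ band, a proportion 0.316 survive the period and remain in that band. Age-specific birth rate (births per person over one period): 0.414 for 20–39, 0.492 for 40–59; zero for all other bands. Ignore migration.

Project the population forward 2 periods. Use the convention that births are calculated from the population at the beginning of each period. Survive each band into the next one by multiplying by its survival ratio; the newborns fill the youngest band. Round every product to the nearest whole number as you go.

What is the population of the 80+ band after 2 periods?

2376

[period 1]
Births: 1360 * 0.414 = 563 ; 2110 * 0.492 = 1038 → 1601
20–39: 1070 * 0.97 = 1038
40–59: 1360 * 0.955 = 1299
60–79: 2110 * 0.965 = 2036
80+: 840 * 0.942 + 2080 * 0.316 = 791 + 657 = 1448
Population now: 0–19=1601, 20–39=1038, 40–59=1299, 60–79=2036, 80+=1448
[period 2]
Births: 1038 * 0.414 = 430 ; 1299 * 0.492 = 639 → 1069
20–39: 1601 * 0.97 = 1553
40–59: 1038 * 0.955 = 991
60–79: 1299 * 0.965 = 1254
80+: 2036 * 0.942 + 1448 * 0.316 = 1918 + 458 = 2376
Population now: 0–19=1069, 20–39=1553, 40–59=991, 60–79=1254, 80+=2376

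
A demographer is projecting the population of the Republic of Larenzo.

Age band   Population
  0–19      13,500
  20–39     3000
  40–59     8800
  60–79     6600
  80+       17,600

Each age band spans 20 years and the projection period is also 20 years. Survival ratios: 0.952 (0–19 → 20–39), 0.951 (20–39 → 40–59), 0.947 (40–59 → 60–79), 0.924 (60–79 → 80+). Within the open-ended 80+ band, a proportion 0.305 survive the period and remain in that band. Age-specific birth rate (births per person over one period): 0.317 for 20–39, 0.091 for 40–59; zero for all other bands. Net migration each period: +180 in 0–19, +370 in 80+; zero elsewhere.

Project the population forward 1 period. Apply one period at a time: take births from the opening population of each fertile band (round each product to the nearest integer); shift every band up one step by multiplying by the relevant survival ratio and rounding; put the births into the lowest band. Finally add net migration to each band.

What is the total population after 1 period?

37807

Call the bands 1 to 5, youngest first.
After projecting period 1:
Births: 3000 × 0.317 = 951, 8800 × 0.091 = 801 ⇒ total 1752
Band 2: 13500 × 0.952 = 12852
Band 3: 3000 × 0.951 = 2853
Band 4: 8800 × 0.947 = 8334
Band 5: 6600 × 0.924 + 17600 × 0.305 = 6098 + 5368 = 11466
Net migration: Band 1 + 180 → 1932; Band 5 + 370 → 11836
End of period: [1932, 12852, 2853, 8334, 11836]
Total after period 1: 1932 + 12852 + 2853 + 8334 + 11836 = 37807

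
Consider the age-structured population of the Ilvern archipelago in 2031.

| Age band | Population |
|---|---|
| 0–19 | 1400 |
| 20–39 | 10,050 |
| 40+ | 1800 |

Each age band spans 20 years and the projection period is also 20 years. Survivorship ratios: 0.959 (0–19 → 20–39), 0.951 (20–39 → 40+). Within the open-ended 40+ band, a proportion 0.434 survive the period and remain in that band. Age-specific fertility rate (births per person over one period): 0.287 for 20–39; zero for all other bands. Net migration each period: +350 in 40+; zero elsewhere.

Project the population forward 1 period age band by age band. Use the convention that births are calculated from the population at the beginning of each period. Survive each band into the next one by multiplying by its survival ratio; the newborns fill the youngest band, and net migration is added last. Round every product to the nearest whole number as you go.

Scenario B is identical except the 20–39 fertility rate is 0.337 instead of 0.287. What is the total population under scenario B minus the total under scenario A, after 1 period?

503

(Groups numbered youngest = 1 to oldest = 3.)
[period 1]
Births: 10050 * 0.287 = 2884
Group 2: 1400 * 0.959 = 1343
Group 3: 10050 * 0.951 + 1800 * 0.434 = 9558 + 781 = 10339
Net migration: Group 3 + 350 → 10689
Population now: 0–19=2884, 20–39=1343, 40+=10689
Scenario A total after 1 period: 14916
Scenario B projection —
[period 1]
Births: 10050 * 0.337 = 3387
Group 2: 1400 * 0.959 = 1343
Group 3: 10050 * 0.951 + 1800 * 0.434 = 9558 + 781 = 10339
Net migration: Group 3 + 350 → 10689
Population now: 0–19=3387, 20–39=1343, 40+=10689
Scenario B total after 1 period: 15419
Difference B − A = 15419 − 14916 = 503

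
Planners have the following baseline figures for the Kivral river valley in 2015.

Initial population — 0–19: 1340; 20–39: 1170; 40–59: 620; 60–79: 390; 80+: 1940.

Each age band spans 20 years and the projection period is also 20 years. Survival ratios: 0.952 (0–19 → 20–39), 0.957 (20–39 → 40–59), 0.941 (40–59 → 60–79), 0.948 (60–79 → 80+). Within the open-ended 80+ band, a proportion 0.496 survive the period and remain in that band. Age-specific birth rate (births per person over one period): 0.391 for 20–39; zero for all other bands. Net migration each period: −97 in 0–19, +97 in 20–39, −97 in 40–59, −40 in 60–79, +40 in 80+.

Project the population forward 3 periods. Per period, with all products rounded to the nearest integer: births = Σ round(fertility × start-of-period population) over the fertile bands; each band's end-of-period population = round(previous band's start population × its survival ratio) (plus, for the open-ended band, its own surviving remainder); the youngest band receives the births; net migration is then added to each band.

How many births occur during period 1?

[period 1]
Births: 1170 * 0.391 = 457
20–39: 1340 * 0.952 = 1276
40–59: 1170 * 0.957 = 1120
60–79: 620 * 0.941 = 583
80+: 390 * 0.948 + 1940 * 0.496 = 370 + 962 = 1332
Net migration: 0–19 − 97 → 360; 20–39 + 97 → 1373; 40–59 − 97 → 1023; 60–79 − 40 → 543; 80+ + 40 → 1372
Giving 360 / 1373 / 1023 / 543 / 1372.

457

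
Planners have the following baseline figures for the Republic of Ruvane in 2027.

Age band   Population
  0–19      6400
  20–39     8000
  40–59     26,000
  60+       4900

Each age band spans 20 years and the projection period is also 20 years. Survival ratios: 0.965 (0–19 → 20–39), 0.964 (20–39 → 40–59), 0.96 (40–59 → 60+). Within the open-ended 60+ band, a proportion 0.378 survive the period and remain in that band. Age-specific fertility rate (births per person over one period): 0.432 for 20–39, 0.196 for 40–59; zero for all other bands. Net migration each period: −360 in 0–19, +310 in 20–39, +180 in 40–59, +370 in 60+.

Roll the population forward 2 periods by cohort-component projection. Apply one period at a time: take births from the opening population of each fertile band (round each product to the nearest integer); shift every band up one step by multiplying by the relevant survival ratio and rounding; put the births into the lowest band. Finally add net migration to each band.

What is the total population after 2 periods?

36858

Call the bands 1 to 4, youngest first.
Period 1:
Births: 8000 × 0.432 = 3456, 26000 × 0.196 = 5096 → 8552
Band 2: 6400 × 0.965 = 6176
Band 3: 8000 × 0.964 = 7712
Band 4: 26000 × 0.96 + 4900 × 0.378 = 24960 + 1852 = 26812
Net migration: Band 1 − 360 → 8192; Band 2 + 310 → 6486; Band 3 + 180 → 7892; Band 4 + 370 → 27182
Giving 8192 / 6486 / 7892 / 27182.
Period 2:
Births: 6486 × 0.432 = 2802, 7892 × 0.196 = 1547 → 4349
Band 2: 8192 × 0.965 = 7905
Band 3: 6486 × 0.964 = 6253
Band 4: 7892 × 0.96 + 27182 × 0.378 = 7576 + 10275 = 17851
Net migration: Band 1 − 360 → 3989; Band 2 + 310 → 8215; Band 3 + 180 → 6433; Band 4 + 370 → 18221
Giving 3989 / 8215 / 6433 / 18221.
Total after period 2: 3989 + 8215 + 6433 + 18221 = 36858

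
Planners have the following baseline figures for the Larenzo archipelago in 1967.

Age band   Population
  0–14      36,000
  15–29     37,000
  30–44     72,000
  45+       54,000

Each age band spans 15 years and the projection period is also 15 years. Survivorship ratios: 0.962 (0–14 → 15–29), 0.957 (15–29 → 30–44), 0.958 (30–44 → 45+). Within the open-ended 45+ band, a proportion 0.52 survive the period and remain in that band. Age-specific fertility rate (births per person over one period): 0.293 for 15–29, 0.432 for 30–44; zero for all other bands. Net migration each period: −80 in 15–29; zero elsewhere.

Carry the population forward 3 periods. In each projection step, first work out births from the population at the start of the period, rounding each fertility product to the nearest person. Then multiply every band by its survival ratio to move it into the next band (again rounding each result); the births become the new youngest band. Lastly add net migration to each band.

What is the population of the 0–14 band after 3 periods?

26084

[period 1]
Births: 37000 * 0.293 = 10841, 72000 * 0.432 = 31104 → total 41945
15–29: 36000 * 0.962 = 34632
30–44: 37000 * 0.957 = 35409
45+: 72000 * 0.958 + 54000 * 0.52 = 68976 + 28080 = 97056
Net migration: 15–29 − 80 → 34552
→ [41945, 34552, 35409, 97056]
[period 2]
Births: 34552 * 0.293 = 10124, 35409 * 0.432 = 15297 → total 25421
15–29: 41945 * 0.962 = 40351
30–44: 34552 * 0.957 = 33066
45+: 35409 * 0.958 + 97056 * 0.52 = 33922 + 50469 = 84391
Net migration: 15–29 − 80 → 40271
→ [25421, 40271, 33066, 84391]
[period 3]
Births: 40271 * 0.293 = 11799, 33066 * 0.432 = 14285 → total 26084
15–29: 25421 * 0.962 = 24455
30–44: 40271 * 0.957 = 38539
45+: 33066 * 0.958 + 84391 * 0.52 = 31677 + 43883 = 75560
Net migration: 15–29 − 80 → 24375
→ [26084, 24375, 38539, 75560]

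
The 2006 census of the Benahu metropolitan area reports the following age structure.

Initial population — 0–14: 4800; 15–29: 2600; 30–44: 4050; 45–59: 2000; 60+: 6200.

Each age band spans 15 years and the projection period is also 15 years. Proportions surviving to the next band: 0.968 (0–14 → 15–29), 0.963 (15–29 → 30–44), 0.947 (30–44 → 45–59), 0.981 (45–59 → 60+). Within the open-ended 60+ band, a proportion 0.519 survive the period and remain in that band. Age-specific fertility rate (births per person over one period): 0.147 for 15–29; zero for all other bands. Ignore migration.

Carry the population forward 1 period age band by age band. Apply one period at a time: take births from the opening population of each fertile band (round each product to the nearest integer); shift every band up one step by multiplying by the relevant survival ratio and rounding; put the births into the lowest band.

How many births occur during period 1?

Numbering the bands 1..5 from youngest to oldest:
[period 1]
Births: 2600 * 0.147 = 382
Band 2: 4800 * 0.968 = 4646
Band 3: 2600 * 0.963 = 2504
Band 4: 4050 * 0.947 = 3835
Band 5: 2000 * 0.981 + 6200 * 0.519 = 1962 + 3218 = 5180
Population now: 0–14=382, 15–29=4646, 30–44=2504, 45–59=3835, 60+=5180

382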